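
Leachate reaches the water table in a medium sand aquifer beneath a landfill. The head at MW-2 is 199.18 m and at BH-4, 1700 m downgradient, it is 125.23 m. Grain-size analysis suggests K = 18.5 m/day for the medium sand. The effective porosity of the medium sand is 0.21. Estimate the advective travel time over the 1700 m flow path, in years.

1.21

Hydraulic gradient i = (199.18 − 125.23) / 1700 = 73.95 / 1700 = 0.04350.
Darcy flux q = K · i = 18.50 × 0.04350 = 0.8048 m/day.
Seepage velocity v = q / n_e = 0.8048 / 0.21 = 3.832 m/day.
Travel time t = L / v = 1700 / 3.832 = 443.6 days = 1.215 years.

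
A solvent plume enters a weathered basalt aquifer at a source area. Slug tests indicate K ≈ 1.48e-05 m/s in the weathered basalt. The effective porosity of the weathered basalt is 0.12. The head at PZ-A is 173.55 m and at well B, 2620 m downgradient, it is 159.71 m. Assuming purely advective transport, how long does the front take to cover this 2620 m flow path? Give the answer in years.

127

Convert K: 1.48e-05 m/s × 86400 = 1.279 m/day.
Hydraulic gradient i = (173.55 − 159.71) / 2620 = 13.84 / 2620 = 0.005282.
Darcy flux q = K · i = 1.279 × 0.005282 = 0.006755 m/day.
Seepage velocity v = q / n_e = 0.006755 / 0.12 = 0.05629 m/day.
Travel time t = L / v = 2620 / 0.05629 = 46545 days = 127.4 years.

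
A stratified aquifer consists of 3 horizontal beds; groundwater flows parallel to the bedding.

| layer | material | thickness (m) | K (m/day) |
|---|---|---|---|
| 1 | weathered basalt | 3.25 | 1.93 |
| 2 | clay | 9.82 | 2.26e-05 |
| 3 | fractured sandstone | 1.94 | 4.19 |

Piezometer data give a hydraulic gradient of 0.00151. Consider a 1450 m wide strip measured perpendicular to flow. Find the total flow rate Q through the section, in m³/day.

31.5

Flow is parallel to layering, so each bed carries its own Darcy discharge and the transmissivities add.
Σ(K_i·b_i) = 1.93×3.25 + 2.26e-05×9.82 + 4.19×1.94 = 14.40 m²/day.
Hydraulic gradient i = 0.00151.
Q = Σ(K_i·b_i) · W · i = 14.40 × 1450 × 0.001510 = 31.53 m³/day.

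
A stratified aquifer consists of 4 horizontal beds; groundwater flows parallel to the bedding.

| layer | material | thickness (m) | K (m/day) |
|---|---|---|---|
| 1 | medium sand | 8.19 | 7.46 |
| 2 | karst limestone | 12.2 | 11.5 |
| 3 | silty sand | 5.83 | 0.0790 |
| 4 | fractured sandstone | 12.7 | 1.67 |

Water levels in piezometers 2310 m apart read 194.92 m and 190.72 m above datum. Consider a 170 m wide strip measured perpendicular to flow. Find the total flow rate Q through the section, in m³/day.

68.9

Flow is parallel to layering, so each bed carries its own Darcy discharge and the transmissivities add.
Σ(K_i·b_i) = 7.46×8.19 + 11.5×12.2 + 0.0790×5.83 + 1.67×12.7 = 223.1 m²/day.
Hydraulic gradient i = (194.92 − 190.72) / 2310 = 4.2 / 2310 = 0.001818.
Q = Σ(K_i·b_i) · W · i = 223.1 × 170 × 0.001818 = 68.95 m³/day.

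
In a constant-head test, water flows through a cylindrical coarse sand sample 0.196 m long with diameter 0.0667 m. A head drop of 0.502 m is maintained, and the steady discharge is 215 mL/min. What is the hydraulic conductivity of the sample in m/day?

34.6

Cross-sectional area A = π·(d/2)² = π × (0.0667/2)² = 0.003494 m².
Convert discharge: 215 mL/min = 3.583e-06 m³/s.
Darcy's law rearranged: K = Q·L / (A·Δh) = 3.583e-06 × 0.196 / (0.003494 × 0.502) = 0.0004004 m/s = 34.59 m/day.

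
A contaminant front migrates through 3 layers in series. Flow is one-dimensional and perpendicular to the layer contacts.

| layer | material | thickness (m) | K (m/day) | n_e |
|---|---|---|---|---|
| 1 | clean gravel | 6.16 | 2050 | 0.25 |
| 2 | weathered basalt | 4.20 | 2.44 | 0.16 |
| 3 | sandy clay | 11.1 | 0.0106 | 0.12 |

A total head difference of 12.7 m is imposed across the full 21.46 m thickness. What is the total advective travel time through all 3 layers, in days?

293

With flow normal to the layers, continuity requires the same specific discharge q through every layer.
Σ(b_i/K_i) = 6.16/2050 + 4.20/2.44 + 11.1/0.0106 = 1049 d.
q = Δh / Σ(b_i/K_i) = 12.7 / 1049 = 0.01211 m/day.
In each layer the seepage velocity is v_i = q/n_i, so the layer transit time is t_i = b_i·n_i / q:
  layer 1 (clean gravel): t_1 = 6.16 × 0.25 / 0.01211 = 127.2 d
  layer 2 (weathered basalt): t_2 = 4.20 × 0.16 / 0.01211 = 55.50 d
  layer 3 (sandy clay): t_3 = 11.1 × 0.12 / 0.01211 = 110.0 d
Total t = Σ t_i = 292.7 days.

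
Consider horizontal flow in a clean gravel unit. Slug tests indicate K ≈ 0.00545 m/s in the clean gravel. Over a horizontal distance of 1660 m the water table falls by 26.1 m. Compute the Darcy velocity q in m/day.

Convert K: 0.00545 m/s × 86400 = 470.9 m/day.
Hydraulic gradient i = Δh / L = 26.1 / 1660 = 0.01572.
Specific discharge q = K · i = 470.9 × 0.01572 = 7.404 m/day.

7.40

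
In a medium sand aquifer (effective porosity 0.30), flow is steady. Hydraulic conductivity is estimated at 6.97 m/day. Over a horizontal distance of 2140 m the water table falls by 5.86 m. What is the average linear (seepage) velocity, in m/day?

Hydraulic gradient i = Δh / L = 5.86 / 2140 = 0.002738.
Darcy flux q = K · i = 6.970 × 0.002738 = 0.01909 m/day.
Seepage velocity v = q / n_e = 0.01909 / 0.30 = 0.06362 m/day.

0.0636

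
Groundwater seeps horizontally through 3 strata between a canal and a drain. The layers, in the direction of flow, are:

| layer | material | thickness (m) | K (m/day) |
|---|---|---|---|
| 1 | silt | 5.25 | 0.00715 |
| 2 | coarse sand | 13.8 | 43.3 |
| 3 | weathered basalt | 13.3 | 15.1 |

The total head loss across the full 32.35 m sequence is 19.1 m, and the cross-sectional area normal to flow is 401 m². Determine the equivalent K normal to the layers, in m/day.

Flow is perpendicular to layering, so the layers act in series and the equivalent K is the thickness-weighted harmonic mean.
Total thickness L = 5.25 + 13.8 + 13.3 = 32.35 m.
Σ(b_i/K_i) = 5.25/0.00715 + 13.8/43.3 + 13.3/15.1 = 735.5 d.
K_eq = L / Σ(b_i/K_i) = 32.35 / 735.5 = 0.04399 m/day.

0.0440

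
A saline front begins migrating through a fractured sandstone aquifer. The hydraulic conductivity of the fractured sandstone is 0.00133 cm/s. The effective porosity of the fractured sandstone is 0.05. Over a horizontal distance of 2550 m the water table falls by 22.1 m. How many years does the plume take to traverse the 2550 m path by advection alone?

35.1

Convert K: 0.00133 cm/s × 864 = 1.149 m/day.
Hydraulic gradient i = Δh / L = 22.1 / 2550 = 0.008667.
Darcy flux q = K · i = 1.149 × 0.008667 = 0.009959 m/day.
Seepage velocity v = q / n_e = 0.009959 / 0.05 = 0.1992 m/day.
Travel time t = L / v = 2550 / 0.1992 = 12802 days = 35.05 years.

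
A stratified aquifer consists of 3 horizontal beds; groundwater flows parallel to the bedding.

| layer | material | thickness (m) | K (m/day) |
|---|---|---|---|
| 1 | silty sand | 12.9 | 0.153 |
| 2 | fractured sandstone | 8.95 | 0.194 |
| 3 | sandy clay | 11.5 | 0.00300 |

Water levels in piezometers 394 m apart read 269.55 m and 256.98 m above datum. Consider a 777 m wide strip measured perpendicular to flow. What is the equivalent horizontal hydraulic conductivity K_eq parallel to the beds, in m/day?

Flow is parallel to layering, so each bed carries its own Darcy discharge and the transmissivities add.
Σ(K_i·b_i) = 0.153×12.9 + 0.194×8.95 + 0.00300×11.5 = 3.744 m²/day.
Total thickness b = 33.35 m, so K_eq = Σ(K_i·b_i)/b = 0.1123 m/day.

0.112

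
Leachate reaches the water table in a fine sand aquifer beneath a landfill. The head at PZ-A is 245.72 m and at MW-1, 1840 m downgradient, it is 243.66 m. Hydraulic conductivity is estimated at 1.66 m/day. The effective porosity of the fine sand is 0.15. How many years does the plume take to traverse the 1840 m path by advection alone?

Hydraulic gradient i = (245.72 − 243.66) / 1840 = 2.06 / 1840 = 0.001120.
Darcy flux q = K · i = 1.660 × 0.001120 = 0.001858 m/day.
Seepage velocity v = q / n_e = 0.001858 / 0.15 = 0.01239 m/day.
Travel time t = L / v = 1840 / 0.01239 = 1.485e+05 days = 406.6 years.

407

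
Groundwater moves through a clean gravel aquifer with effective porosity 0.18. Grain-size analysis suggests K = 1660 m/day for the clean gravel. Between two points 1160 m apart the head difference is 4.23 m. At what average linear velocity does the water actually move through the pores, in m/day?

33.6

Hydraulic gradient i = Δh / L = 4.23 / 1160 = 0.003647.
Darcy flux q = K · i = 1660 × 0.003647 = 6.053 m/day.
Seepage velocity v = q / n_e = 6.053 / 0.18 = 33.63 m/day.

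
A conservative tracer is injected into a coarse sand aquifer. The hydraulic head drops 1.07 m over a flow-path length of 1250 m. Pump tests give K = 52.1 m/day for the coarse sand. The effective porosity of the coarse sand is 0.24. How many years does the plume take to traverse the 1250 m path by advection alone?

18.4

Hydraulic gradient i = Δh / L = 1.07 / 1250 = 0.0008560.
Darcy flux q = K · i = 52.10 × 0.0008560 = 0.04460 m/day.
Seepage velocity v = q / n_e = 0.04460 / 0.24 = 0.1858 m/day.
Travel time t = L / v = 1250 / 0.1858 = 6727 days = 18.42 years.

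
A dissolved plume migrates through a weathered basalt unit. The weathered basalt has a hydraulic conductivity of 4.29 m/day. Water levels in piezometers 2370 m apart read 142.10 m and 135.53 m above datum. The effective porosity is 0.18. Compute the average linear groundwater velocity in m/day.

0.0661

Hydraulic gradient i = (142.10 − 135.53) / 2370 = 6.57 / 2370 = 0.002772.
Darcy flux q = K · i = 4.290 × 0.002772 = 0.01189 m/day.
Seepage velocity v = q / n_e = 0.01189 / 0.18 = 0.06607 m/day.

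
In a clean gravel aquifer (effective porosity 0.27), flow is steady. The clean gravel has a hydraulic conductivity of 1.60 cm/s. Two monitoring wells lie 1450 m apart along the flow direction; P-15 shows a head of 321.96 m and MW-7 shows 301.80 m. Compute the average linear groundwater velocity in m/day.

71.2

Convert K: 1.60 cm/s × 864 = 1382 m/day.
Hydraulic gradient i = (321.96 − 301.80) / 1450 = 20.16 / 1450 = 0.01390.
Darcy flux q = K · i = 1382 × 0.01390 = 19.22 m/day.
Seepage velocity v = q / n_e = 19.22 / 0.27 = 71.19 m/day.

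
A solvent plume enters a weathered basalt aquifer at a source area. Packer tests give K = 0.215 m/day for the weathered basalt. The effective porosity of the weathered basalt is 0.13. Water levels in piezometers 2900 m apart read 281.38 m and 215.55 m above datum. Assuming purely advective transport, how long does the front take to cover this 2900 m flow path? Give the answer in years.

Hydraulic gradient i = (281.38 − 215.55) / 2900 = 65.83 / 2900 = 0.02270.
Darcy flux q = K · i = 0.2150 × 0.02270 = 0.004880 m/day.
Seepage velocity v = q / n_e = 0.004880 / 0.13 = 0.03754 m/day.
Travel time t = L / v = 2900 / 0.03754 = 77246 days = 211.5 years.

211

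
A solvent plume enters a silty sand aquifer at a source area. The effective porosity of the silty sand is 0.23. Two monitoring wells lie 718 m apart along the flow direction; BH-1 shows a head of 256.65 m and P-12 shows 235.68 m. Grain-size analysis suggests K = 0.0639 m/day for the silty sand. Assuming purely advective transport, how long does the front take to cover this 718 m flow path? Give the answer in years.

242

Hydraulic gradient i = (256.65 − 235.68) / 718 = 20.97 / 718 = 0.02921.
Darcy flux q = K · i = 0.06390 × 0.02921 = 0.001866 m/day.
Seepage velocity v = q / n_e = 0.001866 / 0.23 = 0.008114 m/day.
Travel time t = L / v = 718 / 0.008114 = 88487 days = 242.3 years.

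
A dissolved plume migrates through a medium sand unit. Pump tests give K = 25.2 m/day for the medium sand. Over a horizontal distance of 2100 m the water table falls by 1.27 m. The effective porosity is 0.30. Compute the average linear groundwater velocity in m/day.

Hydraulic gradient i = Δh / L = 1.27 / 2100 = 0.0006048.
Darcy flux q = K · i = 25.20 × 0.0006048 = 0.01524 m/day.
Seepage velocity v = q / n_e = 0.01524 / 0.30 = 0.05080 m/day.

0.0508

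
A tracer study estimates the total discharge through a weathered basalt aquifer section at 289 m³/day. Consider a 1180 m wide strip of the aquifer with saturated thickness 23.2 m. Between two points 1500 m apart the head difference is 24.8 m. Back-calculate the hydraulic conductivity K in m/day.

Cross-sectional area A = 1180 × 23.2 = 27376 m².
Hydraulic gradient i = Δh / L = 24.8 / 1500 = 0.01653.
From Q = K·A·i, K = Q / (A·i) = 289 / (27376 × 0.01653) = 0.6385 m/day.

0.639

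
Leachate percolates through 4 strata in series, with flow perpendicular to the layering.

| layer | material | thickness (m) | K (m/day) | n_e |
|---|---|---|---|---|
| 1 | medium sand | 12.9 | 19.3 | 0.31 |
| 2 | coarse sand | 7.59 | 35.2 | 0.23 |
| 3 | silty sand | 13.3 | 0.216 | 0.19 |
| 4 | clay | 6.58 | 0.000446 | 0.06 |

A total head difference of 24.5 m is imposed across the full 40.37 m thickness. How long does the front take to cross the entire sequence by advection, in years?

14.3

With flow normal to the layers, continuity requires the same specific discharge q through every layer.
Σ(b_i/K_i) = 12.9/19.3 + 7.59/35.2 + 13.3/0.216 + 6.58/0.000446 = 14816 d.
q = Δh / Σ(b_i/K_i) = 24.5 / 14816 = 0.001654 m/day.
In each layer the seepage velocity is v_i = q/n_i, so the layer transit time is t_i = b_i·n_i / q:
  layer 1 (medium sand): t_1 = 12.9 × 0.31 / 0.001654 = 2418 d
  layer 2 (coarse sand): t_2 = 7.59 × 0.23 / 0.001654 = 1056 d
  layer 3 (silty sand): t_3 = 13.3 × 0.19 / 0.001654 = 1528 d
  layer 4 (clay): t_4 = 6.58 × 0.06 / 0.001654 = 238.7 d
Total t = Σ t_i = 5241 days = 14.35 years.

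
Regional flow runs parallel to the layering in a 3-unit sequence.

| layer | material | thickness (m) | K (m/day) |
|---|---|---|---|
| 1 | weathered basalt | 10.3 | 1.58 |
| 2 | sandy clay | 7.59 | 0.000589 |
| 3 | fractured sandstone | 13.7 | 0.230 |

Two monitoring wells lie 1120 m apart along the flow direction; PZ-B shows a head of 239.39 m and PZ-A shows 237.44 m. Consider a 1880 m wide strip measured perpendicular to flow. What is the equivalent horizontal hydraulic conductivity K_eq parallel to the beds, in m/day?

0.615

Flow is parallel to layering, so each bed carries its own Darcy discharge and the transmissivities add.
Σ(K_i·b_i) = 1.58×10.3 + 0.000589×7.59 + 0.230×13.7 = 19.43 m²/day.
Total thickness b = 31.59 m, so K_eq = Σ(K_i·b_i)/b = 0.6151 m/day.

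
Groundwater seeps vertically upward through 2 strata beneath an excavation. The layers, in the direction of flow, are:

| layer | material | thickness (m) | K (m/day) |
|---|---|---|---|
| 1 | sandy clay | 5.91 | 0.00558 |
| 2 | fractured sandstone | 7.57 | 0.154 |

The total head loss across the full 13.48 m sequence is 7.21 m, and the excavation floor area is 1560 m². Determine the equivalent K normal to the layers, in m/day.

Flow is perpendicular to layering, so the layers act in series and the equivalent K is the thickness-weighted harmonic mean.
Total thickness L = 5.91 + 7.57 = 13.48 m.
Σ(b_i/K_i) = 5.91/0.00558 + 7.57/0.154 = 1108 d.
K_eq = L / Σ(b_i/K_i) = 13.48 / 1108 = 0.01216 m/day.

0.0122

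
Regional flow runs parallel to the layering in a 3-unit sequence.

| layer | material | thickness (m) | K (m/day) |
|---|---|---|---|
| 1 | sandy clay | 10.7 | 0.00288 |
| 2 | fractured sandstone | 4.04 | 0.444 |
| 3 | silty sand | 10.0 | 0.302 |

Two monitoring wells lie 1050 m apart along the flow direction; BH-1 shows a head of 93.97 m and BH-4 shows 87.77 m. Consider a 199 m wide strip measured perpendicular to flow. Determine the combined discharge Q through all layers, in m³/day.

Flow is parallel to layering, so each bed carries its own Darcy discharge and the transmissivities add.
Σ(K_i·b_i) = 0.00288×10.7 + 0.444×4.04 + 0.302×10.0 = 4.845 m²/day.
Hydraulic gradient i = (93.97 − 87.77) / 1050 = 6.2 / 1050 = 0.005905.
Q = Σ(K_i·b_i) · W · i = 4.845 × 199 × 0.005905 = 5.693 m³/day.

5.69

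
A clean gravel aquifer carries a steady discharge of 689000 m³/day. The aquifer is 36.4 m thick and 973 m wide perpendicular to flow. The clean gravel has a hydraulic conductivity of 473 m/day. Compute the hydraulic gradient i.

0.0411

Cross-sectional area A = 973 × 36.4 = 35417 m².
From Q = K·A·i, i = Q / (K·A) = 689000 / (473.0 × 35417) = 0.04113.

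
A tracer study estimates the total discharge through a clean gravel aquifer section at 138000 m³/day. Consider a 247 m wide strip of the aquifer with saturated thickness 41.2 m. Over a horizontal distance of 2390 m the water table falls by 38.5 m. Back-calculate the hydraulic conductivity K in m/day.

842

Cross-sectional area A = 247 × 41.2 = 10176 m².
Hydraulic gradient i = Δh / L = 38.5 / 2390 = 0.01611.
From Q = K·A·i, K = Q / (A·i) = 138000 / (10176 × 0.01611) = 841.8 m/day.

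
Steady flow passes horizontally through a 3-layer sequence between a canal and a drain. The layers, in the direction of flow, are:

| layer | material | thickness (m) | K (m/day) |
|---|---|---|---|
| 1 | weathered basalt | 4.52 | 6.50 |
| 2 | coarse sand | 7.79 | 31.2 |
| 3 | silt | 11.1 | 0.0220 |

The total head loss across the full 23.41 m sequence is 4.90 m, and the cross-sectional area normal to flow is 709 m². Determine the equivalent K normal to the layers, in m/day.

Flow is perpendicular to layering, so the layers act in series and the equivalent K is the thickness-weighted harmonic mean.
Total thickness L = 4.52 + 7.79 + 11.1 = 23.41 m.
Σ(b_i/K_i) = 4.52/6.50 + 7.79/31.2 + 11.1/0.0220 = 505.5 d.
K_eq = L / Σ(b_i/K_i) = 23.41 / 505.5 = 0.04631 m/day.

0.0463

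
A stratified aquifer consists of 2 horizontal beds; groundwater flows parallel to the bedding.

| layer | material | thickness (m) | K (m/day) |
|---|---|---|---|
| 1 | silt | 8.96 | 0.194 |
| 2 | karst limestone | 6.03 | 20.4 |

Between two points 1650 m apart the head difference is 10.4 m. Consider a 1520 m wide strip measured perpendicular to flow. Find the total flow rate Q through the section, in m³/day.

1200

Flow is parallel to layering, so each bed carries its own Darcy discharge and the transmissivities add.
Σ(K_i·b_i) = 0.194×8.96 + 20.4×6.03 = 124.8 m²/day.
Hydraulic gradient i = Δh / L = 10.4 / 1650 = 0.006303.
Q = Σ(K_i·b_i) · W · i = 124.8 × 1520 × 0.006303 = 1195 m³/day.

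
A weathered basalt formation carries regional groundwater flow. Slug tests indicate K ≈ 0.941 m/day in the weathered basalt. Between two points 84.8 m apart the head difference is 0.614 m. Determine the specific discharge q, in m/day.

Hydraulic gradient i = Δh / L = 0.614 / 84.8 = 0.007241.
Specific discharge q = K · i = 0.9410 × 0.007241 = 0.006813 m/day.

0.00681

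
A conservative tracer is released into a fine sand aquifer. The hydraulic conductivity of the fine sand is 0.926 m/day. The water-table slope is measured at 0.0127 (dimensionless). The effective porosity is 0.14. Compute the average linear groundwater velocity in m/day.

Hydraulic gradient i = 0.0127.
Darcy flux q = K · i = 0.9260 × 0.01270 = 0.01176 m/day.
Seepage velocity v = q / n_e = 0.01176 / 0.14 = 0.08400 m/day.

0.0840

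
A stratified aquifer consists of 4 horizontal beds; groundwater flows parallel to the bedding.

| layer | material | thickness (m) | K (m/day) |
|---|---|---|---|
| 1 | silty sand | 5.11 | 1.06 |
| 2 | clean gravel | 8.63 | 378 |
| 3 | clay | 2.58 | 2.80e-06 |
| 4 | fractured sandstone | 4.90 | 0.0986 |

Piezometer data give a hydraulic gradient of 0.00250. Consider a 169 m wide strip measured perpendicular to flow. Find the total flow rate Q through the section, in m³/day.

1380

Flow is parallel to layering, so each bed carries its own Darcy discharge and the transmissivities add.
Σ(K_i·b_i) = 1.06×5.11 + 378×8.63 + 2.80e-06×2.58 + 0.0986×4.90 = 3268 m²/day.
Hydraulic gradient i = 0.00250.
Q = Σ(K_i·b_i) · W · i = 3268 × 169 × 0.002500 = 1381 m³/day.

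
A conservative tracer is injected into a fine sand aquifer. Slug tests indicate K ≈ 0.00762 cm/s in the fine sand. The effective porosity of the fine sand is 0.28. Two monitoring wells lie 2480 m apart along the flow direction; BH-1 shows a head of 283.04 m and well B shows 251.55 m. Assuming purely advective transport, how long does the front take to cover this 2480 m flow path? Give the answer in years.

Convert K: 0.00762 cm/s × 864 = 6.584 m/day.
Hydraulic gradient i = (283.04 − 251.55) / 2480 = 31.49 / 2480 = 0.01270.
Darcy flux q = K · i = 6.584 × 0.01270 = 0.08360 m/day.
Seepage velocity v = q / n_e = 0.08360 / 0.28 = 0.2986 m/day.
Travel time t = L / v = 2480 / 0.2986 = 8307 days = 22.74 years.

22.7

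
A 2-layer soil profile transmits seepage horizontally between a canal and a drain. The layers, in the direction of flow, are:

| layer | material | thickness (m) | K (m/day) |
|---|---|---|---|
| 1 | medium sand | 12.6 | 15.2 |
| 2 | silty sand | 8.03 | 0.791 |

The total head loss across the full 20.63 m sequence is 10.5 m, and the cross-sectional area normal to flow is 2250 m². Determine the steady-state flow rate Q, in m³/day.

2150

Flow is perpendicular to layering, so the layers act in series and the equivalent K is the thickness-weighted harmonic mean.
Total thickness L = 12.6 + 8.03 = 20.63 m.
Σ(b_i/K_i) = 12.6/15.2 + 8.03/0.791 = 10.98 d.
K_eq = L / Σ(b_i/K_i) = 20.63 / 10.98 = 1.879 m/day.
Q = K_eq · A · (Δh/L) = 1.879 × 2250 × (10.5/20.63) = 2152 m³/day.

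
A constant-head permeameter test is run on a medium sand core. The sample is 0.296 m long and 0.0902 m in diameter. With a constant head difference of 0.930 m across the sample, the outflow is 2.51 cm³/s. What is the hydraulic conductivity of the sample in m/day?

Cross-sectional area A = π·(d/2)² = π × (0.0902/2)² = 0.006390 m².
Convert discharge: 2.51 cm³/s = 2.510e-06 m³/s.
Darcy's law rearranged: K = Q·L / (A·Δh) = 2.510e-06 × 0.296 / (0.006390 × 0.930) = 0.0001250 m/s = 10.80 m/day.

10.8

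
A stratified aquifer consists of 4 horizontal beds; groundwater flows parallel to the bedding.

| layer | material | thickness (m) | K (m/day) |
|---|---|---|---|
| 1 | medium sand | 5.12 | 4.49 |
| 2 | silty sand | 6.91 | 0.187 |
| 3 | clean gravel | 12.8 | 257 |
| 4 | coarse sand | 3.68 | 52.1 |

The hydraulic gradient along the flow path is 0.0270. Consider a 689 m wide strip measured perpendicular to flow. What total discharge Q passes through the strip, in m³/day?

65200

Flow is parallel to layering, so each bed carries its own Darcy discharge and the transmissivities add.
Σ(K_i·b_i) = 4.49×5.12 + 0.187×6.91 + 257×12.8 + 52.1×3.68 = 3506 m²/day.
Hydraulic gradient i = 0.0270.
Q = Σ(K_i·b_i) · W · i = 3506 × 689 × 0.02700 = 65215 m³/day.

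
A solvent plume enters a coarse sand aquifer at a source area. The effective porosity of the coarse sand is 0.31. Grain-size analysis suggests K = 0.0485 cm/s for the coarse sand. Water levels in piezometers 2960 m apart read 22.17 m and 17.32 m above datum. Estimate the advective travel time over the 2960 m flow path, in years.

36.6

Convert K: 0.0485 cm/s × 864 = 41.90 m/day.
Hydraulic gradient i = (22.17 − 17.32) / 2960 = 4.85 / 2960 = 0.001639.
Darcy flux q = K · i = 41.90 × 0.001639 = 0.06866 m/day.
Seepage velocity v = q / n_e = 0.06866 / 0.31 = 0.2215 m/day.
Travel time t = L / v = 2960 / 0.2215 = 13364 days = 36.59 years.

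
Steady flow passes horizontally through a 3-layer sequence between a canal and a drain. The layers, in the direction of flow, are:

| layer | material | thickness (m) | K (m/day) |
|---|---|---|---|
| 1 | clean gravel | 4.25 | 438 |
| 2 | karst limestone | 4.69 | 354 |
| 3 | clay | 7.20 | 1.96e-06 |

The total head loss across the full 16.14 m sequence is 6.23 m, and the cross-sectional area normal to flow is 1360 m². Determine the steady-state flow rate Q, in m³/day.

0.00231

Flow is perpendicular to layering, so the layers act in series and the equivalent K is the thickness-weighted harmonic mean.
Total thickness L = 4.25 + 4.69 + 7.20 = 16.14 m.
Σ(b_i/K_i) = 4.25/438 + 4.69/354 + 7.20/1.96e-06 = 3.673e+06 d.
K_eq = L / Σ(b_i/K_i) = 16.14 / 3.673e+06 = 4.394e-06 m/day.
Q = K_eq · A · (Δh/L) = 4.394e-06 × 1360 × (6.23/16.14) = 0.002306 m³/day.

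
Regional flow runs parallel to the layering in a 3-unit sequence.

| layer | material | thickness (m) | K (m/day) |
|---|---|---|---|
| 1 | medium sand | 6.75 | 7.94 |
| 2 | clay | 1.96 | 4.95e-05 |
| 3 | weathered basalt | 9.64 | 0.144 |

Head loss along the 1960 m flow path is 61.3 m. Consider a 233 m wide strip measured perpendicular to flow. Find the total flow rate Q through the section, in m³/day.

401

Flow is parallel to layering, so each bed carries its own Darcy discharge and the transmissivities add.
Σ(K_i·b_i) = 7.94×6.75 + 4.95e-05×1.96 + 0.144×9.64 = 54.98 m²/day.
Hydraulic gradient i = Δh / L = 61.3 / 1960 = 0.03128.
Q = Σ(K_i·b_i) · W · i = 54.98 × 233 × 0.03128 = 400.7 m³/day.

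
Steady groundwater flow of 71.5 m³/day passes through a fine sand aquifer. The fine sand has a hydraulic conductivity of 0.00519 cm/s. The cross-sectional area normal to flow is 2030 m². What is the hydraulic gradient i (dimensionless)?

0.00785

Convert K: 0.00519 cm/s × 864 = 4.484 m/day.
From Q = K·A·i, i = Q / (K·A) = 71.5 / (4.484 × 2030) = 0.007855.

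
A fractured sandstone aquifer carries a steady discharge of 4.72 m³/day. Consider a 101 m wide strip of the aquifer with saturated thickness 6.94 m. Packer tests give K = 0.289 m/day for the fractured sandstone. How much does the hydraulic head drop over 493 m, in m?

Cross-sectional area A = 101 × 6.94 = 700.9 m².
From Q = K·A·i, i = Q / (K·A) = 4.72 / (0.2890 × 700.9) = 0.02330.
Head loss Δh = i · L = 0.02330 × 493 = 11.49 m.

11.5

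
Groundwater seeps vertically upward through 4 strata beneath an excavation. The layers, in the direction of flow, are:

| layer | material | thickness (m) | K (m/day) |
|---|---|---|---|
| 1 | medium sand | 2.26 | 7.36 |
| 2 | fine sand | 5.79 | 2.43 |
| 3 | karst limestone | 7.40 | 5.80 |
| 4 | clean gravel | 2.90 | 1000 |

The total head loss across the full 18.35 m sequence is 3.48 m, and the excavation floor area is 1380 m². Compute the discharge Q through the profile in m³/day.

1210

Flow is perpendicular to layering, so the layers act in series and the equivalent K is the thickness-weighted harmonic mean.
Total thickness L = 2.26 + 5.79 + 7.40 + 2.90 = 18.35 m.
Σ(b_i/K_i) = 2.26/7.36 + 5.79/2.43 + 7.40/5.80 + 2.90/1000 = 3.969 d.
K_eq = L / Σ(b_i/K_i) = 18.35 / 3.969 = 4.624 m/day.
Q = K_eq · A · (Δh/L) = 4.624 × 1380 × (3.48/18.35) = 1210 m³/day.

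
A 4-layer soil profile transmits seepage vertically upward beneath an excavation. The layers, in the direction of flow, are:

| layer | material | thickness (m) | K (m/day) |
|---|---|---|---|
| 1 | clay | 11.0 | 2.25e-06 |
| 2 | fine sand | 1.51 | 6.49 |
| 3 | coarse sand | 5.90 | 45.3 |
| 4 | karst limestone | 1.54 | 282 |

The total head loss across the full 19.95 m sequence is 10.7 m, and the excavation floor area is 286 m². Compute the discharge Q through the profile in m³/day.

0.000626

Flow is perpendicular to layering, so the layers act in series and the equivalent K is the thickness-weighted harmonic mean.
Total thickness L = 11.0 + 1.51 + 5.90 + 1.54 = 19.95 m.
Σ(b_i/K_i) = 11.0/2.25e-06 + 1.51/6.49 + 5.90/45.3 + 1.54/282 = 4.889e+06 d.
K_eq = L / Σ(b_i/K_i) = 19.95 / 4.889e+06 = 4.081e-06 m/day.
Q = K_eq · A · (Δh/L) = 4.081e-06 × 286 × (10.7/19.95) = 0.0006259 m³/day.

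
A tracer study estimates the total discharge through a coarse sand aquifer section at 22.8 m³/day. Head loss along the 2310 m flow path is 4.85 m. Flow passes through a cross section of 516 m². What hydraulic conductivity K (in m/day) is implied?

Hydraulic gradient i = Δh / L = 4.85 / 2310 = 0.002100.
From Q = K·A·i, K = Q / (A·i) = 22.8 / (516.0 × 0.002100) = 21.05 m/day.

21.0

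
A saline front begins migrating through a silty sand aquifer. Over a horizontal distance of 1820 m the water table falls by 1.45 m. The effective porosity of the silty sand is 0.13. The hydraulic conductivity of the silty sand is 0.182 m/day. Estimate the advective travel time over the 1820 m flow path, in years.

4470

Hydraulic gradient i = Δh / L = 1.45 / 1820 = 0.0007967.
Darcy flux q = K · i = 0.1820 × 0.0007967 = 0.0001450 m/day.
Seepage velocity v = q / n_e = 0.0001450 / 0.13 = 0.001115 m/day.
Travel time t = L / v = 1820 / 0.001115 = 1.632e+06 days = 4467 years.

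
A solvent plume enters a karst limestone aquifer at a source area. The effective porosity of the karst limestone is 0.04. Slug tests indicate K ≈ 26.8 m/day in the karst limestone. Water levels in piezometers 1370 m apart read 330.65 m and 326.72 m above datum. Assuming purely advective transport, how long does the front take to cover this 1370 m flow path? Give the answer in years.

Hydraulic gradient i = (330.65 − 326.72) / 1370 = 3.93 / 1370 = 0.002869.
Darcy flux q = K · i = 26.80 × 0.002869 = 0.07688 m/day.
Seepage velocity v = q / n_e = 0.07688 / 0.04 = 1.922 m/day.
Travel time t = L / v = 1370 / 1.922 = 712.8 days = 1.952 years.

1.95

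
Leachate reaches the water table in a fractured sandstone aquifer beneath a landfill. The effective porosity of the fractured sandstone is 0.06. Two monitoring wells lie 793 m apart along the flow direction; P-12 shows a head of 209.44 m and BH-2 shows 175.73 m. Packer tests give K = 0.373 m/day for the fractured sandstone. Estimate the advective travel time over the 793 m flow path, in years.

8.22

Hydraulic gradient i = (209.44 − 175.73) / 793 = 33.71 / 793 = 0.04251.
Darcy flux q = K · i = 0.3730 × 0.04251 = 0.01586 m/day.
Seepage velocity v = q / n_e = 0.01586 / 0.06 = 0.2643 m/day.
Travel time t = L / v = 793 / 0.2643 = 3001 days = 8.216 years.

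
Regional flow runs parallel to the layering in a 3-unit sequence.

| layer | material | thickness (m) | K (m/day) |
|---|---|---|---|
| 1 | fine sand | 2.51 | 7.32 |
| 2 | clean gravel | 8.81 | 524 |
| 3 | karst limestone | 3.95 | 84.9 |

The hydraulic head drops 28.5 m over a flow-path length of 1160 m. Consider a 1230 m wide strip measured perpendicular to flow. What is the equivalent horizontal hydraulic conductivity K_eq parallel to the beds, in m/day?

325

Flow is parallel to layering, so each bed carries its own Darcy discharge and the transmissivities add.
Σ(K_i·b_i) = 7.32×2.51 + 524×8.81 + 84.9×3.95 = 4970 m²/day.
Total thickness b = 15.27 m, so K_eq = Σ(K_i·b_i)/b = 325.5 m/day.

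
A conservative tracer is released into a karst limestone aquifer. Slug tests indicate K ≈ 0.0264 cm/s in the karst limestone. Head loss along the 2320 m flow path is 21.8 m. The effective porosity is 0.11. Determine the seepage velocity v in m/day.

1.95

Convert K: 0.0264 cm/s × 864 = 22.81 m/day.
Hydraulic gradient i = Δh / L = 21.8 / 2320 = 0.009397.
Darcy flux q = K · i = 22.81 × 0.009397 = 0.2143 m/day.
Seepage velocity v = q / n_e = 0.2143 / 0.11 = 1.948 m/day.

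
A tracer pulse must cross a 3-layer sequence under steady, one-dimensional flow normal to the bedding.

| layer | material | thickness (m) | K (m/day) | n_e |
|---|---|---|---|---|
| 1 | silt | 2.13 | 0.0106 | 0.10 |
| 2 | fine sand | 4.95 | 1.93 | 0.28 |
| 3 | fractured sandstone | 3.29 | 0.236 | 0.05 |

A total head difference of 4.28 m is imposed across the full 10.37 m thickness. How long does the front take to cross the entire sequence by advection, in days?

89.6

With flow normal to the layers, continuity requires the same specific discharge q through every layer.
Σ(b_i/K_i) = 2.13/0.0106 + 4.95/1.93 + 3.29/0.236 = 217.4 d.
q = Δh / Σ(b_i/K_i) = 4.28 / 217.4 = 0.01968 m/day.
In each layer the seepage velocity is v_i = q/n_i, so the layer transit time is t_i = b_i·n_i / q:
  layer 1 (silt): t_1 = 2.13 × 0.10 / 0.01968 = 10.82 d
  layer 2 (fine sand): t_2 = 4.95 × 0.28 / 0.01968 = 70.42 d
  layer 3 (fractured sandstone): t_3 = 3.29 × 0.05 / 0.01968 = 8.358 d
Total t = Σ t_i = 89.60 days.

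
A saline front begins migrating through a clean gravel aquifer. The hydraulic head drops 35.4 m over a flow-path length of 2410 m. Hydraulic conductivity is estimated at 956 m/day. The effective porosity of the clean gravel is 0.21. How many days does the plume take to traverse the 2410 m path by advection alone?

36.0

Hydraulic gradient i = Δh / L = 35.4 / 2410 = 0.01469.
Darcy flux q = K · i = 956.0 × 0.01469 = 14.04 m/day.
Seepage velocity v = q / n_e = 14.04 / 0.21 = 66.87 m/day.
Travel time t = L / v = 2410 / 66.87 = 36.04 days.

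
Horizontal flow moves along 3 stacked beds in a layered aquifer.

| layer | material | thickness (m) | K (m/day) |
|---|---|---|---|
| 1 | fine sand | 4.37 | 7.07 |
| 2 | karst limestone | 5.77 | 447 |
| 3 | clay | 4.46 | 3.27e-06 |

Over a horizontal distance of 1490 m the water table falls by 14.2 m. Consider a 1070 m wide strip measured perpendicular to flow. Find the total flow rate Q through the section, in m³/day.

Flow is parallel to layering, so each bed carries its own Darcy discharge and the transmissivities add.
Σ(K_i·b_i) = 7.07×4.37 + 447×5.77 + 3.27e-06×4.46 = 2610 m²/day.
Hydraulic gradient i = Δh / L = 14.2 / 1490 = 0.009530.
Q = Σ(K_i·b_i) · W · i = 2610 × 1070 × 0.009530 = 26616 m³/day.

26600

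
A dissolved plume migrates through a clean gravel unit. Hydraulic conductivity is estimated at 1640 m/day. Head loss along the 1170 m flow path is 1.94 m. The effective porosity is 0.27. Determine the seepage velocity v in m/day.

Hydraulic gradient i = Δh / L = 1.94 / 1170 = 0.001658.
Darcy flux q = K · i = 1640 × 0.001658 = 2.719 m/day.
Seepage velocity v = q / n_e = 2.719 / 0.27 = 10.07 m/day.

10.1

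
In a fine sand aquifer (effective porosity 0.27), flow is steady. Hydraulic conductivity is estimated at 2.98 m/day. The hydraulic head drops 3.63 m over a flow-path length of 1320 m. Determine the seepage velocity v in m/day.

0.0304

Hydraulic gradient i = Δh / L = 3.63 / 1320 = 0.002750.
Darcy flux q = K · i = 2.980 × 0.002750 = 0.008195 m/day.
Seepage velocity v = q / n_e = 0.008195 / 0.27 = 0.03035 m/day.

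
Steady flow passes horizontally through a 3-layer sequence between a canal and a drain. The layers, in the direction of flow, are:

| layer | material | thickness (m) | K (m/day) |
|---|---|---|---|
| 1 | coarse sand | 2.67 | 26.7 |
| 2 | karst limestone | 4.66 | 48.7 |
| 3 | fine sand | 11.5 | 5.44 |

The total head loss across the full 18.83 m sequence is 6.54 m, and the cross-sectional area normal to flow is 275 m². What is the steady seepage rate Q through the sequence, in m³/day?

Flow is perpendicular to layering, so the layers act in series and the equivalent K is the thickness-weighted harmonic mean.
Total thickness L = 2.67 + 4.66 + 11.5 = 18.83 m.
Σ(b_i/K_i) = 2.67/26.7 + 4.66/48.7 + 11.5/5.44 = 2.310 d.
K_eq = L / Σ(b_i/K_i) = 18.83 / 2.310 = 8.153 m/day.
Q = K_eq · A · (Δh/L) = 8.153 × 275 × (6.54/18.83) = 778.7 m³/day.

779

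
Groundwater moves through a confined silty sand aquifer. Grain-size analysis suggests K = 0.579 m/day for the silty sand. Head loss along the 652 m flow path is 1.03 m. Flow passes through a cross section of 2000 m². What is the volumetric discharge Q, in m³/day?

Hydraulic gradient i = Δh / L = 1.03 / 652 = 0.001580.
Darcy's law: Q = K · A · i = 0.5790 × 2000 × 0.001580 = 1.829 m³/day.

1.83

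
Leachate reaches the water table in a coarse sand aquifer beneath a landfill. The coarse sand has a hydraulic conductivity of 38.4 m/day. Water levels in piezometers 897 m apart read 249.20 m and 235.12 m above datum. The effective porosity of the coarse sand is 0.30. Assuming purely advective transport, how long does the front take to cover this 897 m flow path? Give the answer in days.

446

Hydraulic gradient i = (249.20 − 235.12) / 897 = 14.08 / 897 = 0.01570.
Darcy flux q = K · i = 38.40 × 0.01570 = 0.6028 m/day.
Seepage velocity v = q / n_e = 0.6028 / 0.30 = 2.009 m/day.
Travel time t = L / v = 897 / 2.009 = 446.4 days.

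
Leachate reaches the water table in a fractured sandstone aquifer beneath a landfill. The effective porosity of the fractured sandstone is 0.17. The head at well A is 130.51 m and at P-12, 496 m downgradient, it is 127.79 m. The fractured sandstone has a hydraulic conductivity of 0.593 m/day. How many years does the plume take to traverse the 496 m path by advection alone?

71.0

Hydraulic gradient i = (130.51 − 127.79) / 496 = 2.72 / 496 = 0.005484.
Darcy flux q = K · i = 0.5930 × 0.005484 = 0.003252 m/day.
Seepage velocity v = q / n_e = 0.003252 / 0.17 = 0.01913 m/day.
Travel time t = L / v = 496 / 0.01913 = 25929 days = 70.99 years.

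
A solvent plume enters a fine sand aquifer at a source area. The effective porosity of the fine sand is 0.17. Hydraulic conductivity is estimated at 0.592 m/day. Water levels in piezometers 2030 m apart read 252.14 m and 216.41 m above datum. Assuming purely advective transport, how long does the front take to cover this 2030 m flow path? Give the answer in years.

Hydraulic gradient i = (252.14 − 216.41) / 2030 = 35.73 / 2030 = 0.01760.
Darcy flux q = K · i = 0.5920 × 0.01760 = 0.01042 m/day.
Seepage velocity v = q / n_e = 0.01042 / 0.17 = 0.06129 m/day.
Travel time t = L / v = 2030 / 0.06129 = 33120 days = 90.68 years.

90.7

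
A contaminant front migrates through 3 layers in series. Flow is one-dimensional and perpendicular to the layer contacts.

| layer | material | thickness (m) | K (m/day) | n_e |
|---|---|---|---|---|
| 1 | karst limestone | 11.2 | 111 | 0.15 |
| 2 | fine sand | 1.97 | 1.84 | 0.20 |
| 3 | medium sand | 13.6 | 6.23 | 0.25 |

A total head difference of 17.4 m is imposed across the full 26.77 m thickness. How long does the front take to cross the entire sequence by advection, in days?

1.06

With flow normal to the layers, continuity requires the same specific discharge q through every layer.
Σ(b_i/K_i) = 11.2/111 + 1.97/1.84 + 13.6/6.23 = 3.355 d.
q = Δh / Σ(b_i/K_i) = 17.4 / 3.355 = 5.187 m/day.
In each layer the seepage velocity is v_i = q/n_i, so the layer transit time is t_i = b_i·n_i / q:
  layer 1 (karst limestone): t_1 = 11.2 × 0.15 / 5.187 = 0.3239 d
  layer 2 (fine sand): t_2 = 1.97 × 0.20 / 5.187 = 0.07596 d
  layer 3 (medium sand): t_3 = 13.6 × 0.25 / 5.187 = 0.6555 d
Total t = Σ t_i = 1.055 days.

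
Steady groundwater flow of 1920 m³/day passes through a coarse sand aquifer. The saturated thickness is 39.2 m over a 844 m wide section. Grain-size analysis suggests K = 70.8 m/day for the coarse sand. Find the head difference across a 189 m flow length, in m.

Cross-sectional area A = 844 × 39.2 = 33085 m².
From Q = K·A·i, i = Q / (K·A) = 1920 / (70.80 × 33085) = 0.0008197.
Head loss Δh = i · L = 0.0008197 × 189 = 0.1549 m.

0.155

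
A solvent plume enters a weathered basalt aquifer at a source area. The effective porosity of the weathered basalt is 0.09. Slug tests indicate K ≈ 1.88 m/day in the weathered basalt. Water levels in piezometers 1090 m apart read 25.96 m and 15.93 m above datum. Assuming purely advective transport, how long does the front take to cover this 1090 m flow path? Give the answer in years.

Hydraulic gradient i = (25.96 − 15.93) / 1090 = 10.03 / 1090 = 0.009202.
Darcy flux q = K · i = 1.880 × 0.009202 = 0.01730 m/day.
Seepage velocity v = q / n_e = 0.01730 / 0.09 = 0.1922 m/day.
Travel time t = L / v = 1090 / 0.1922 = 5671 days = 15.53 years.

15.5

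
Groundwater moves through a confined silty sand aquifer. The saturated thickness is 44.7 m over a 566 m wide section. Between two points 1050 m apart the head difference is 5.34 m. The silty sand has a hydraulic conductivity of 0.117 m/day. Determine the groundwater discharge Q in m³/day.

15.1

Cross-sectional area A = 566 × 44.7 = 25300 m².
Hydraulic gradient i = Δh / L = 5.34 / 1050 = 0.005086.
Darcy's law: Q = K · A · i = 0.1170 × 25300 × 0.005086 = 15.05 m³/day.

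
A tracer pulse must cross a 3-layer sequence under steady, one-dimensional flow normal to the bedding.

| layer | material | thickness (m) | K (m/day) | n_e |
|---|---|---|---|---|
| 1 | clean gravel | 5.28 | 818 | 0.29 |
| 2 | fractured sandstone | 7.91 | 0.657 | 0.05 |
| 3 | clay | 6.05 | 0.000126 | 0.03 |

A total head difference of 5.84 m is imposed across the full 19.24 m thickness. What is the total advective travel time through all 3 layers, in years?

With flow normal to the layers, continuity requires the same specific discharge q through every layer.
Σ(b_i/K_i) = 5.28/818 + 7.91/0.657 + 6.05/0.000126 = 48028 d.
q = Δh / Σ(b_i/K_i) = 5.84 / 48028 = 0.0001216 m/day.
In each layer the seepage velocity is v_i = q/n_i, so the layer transit time is t_i = b_i·n_i / q:
  layer 1 (clean gravel): t_1 = 5.28 × 0.29 / 0.0001216 = 12593 d
  layer 2 (fractured sandstone): t_2 = 7.91 × 0.05 / 0.0001216 = 3253 d
  layer 3 (clay): t_3 = 6.05 × 0.03 / 0.0001216 = 1493 d
Total t = Σ t_i = 17338 days = 47.47 years.

47.5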